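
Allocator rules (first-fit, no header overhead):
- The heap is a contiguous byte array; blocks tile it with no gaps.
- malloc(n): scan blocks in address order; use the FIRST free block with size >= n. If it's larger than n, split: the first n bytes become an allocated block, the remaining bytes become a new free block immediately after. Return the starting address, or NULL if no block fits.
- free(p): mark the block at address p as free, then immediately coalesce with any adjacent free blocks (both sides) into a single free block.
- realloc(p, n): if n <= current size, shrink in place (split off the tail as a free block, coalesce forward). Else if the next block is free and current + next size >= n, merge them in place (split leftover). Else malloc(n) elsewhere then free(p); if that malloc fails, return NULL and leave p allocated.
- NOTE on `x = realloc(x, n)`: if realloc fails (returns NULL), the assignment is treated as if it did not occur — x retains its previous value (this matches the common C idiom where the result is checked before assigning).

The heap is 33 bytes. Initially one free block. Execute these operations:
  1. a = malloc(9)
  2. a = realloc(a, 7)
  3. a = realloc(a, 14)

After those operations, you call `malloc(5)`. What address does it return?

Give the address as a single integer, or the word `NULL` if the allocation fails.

Op 1: a = malloc(9) -> a = 0; heap: [0-8 ALLOC][9-32 FREE]
Op 2: a = realloc(a, 7) -> a = 0; heap: [0-6 ALLOC][7-32 FREE]
Op 3: a = realloc(a, 14) -> a = 0; heap: [0-13 ALLOC][14-32 FREE]
malloc(5): first-fit scan over [0-13 ALLOC][14-32 FREE] -> 14

Answer: 14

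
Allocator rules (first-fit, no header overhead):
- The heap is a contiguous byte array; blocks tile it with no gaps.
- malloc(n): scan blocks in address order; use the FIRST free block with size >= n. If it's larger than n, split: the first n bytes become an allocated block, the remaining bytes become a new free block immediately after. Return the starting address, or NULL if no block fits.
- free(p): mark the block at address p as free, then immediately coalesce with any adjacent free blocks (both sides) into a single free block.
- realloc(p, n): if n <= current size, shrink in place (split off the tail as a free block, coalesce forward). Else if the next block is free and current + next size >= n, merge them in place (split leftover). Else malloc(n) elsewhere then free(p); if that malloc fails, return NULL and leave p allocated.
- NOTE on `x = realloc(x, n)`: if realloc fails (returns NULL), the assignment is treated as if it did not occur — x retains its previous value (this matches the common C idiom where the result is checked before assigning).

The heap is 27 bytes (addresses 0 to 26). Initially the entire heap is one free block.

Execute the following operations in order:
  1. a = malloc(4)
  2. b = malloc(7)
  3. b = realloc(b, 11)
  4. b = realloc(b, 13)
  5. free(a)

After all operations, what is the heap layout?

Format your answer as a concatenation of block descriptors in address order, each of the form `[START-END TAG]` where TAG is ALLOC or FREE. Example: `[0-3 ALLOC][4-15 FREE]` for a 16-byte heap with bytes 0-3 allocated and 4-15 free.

Answer: [0-3 FREE][4-16 ALLOC][17-26 FREE]

Derivation:
Op 1: a = malloc(4) -> a = 0; heap: [0-3 ALLOC][4-26 FREE]
Op 2: b = malloc(7) -> b = 4; heap: [0-3 ALLOC][4-10 ALLOC][11-26 FREE]
Op 3: b = realloc(b, 11) -> b = 4; heap: [0-3 ALLOC][4-14 ALLOC][15-26 FREE]
Op 4: b = realloc(b, 13) -> b = 4; heap: [0-3 ALLOC][4-16 ALLOC][17-26 FREE]
Op 5: free(a) -> (freed a); heap: [0-3 FREE][4-16 ALLOC][17-26 FREE]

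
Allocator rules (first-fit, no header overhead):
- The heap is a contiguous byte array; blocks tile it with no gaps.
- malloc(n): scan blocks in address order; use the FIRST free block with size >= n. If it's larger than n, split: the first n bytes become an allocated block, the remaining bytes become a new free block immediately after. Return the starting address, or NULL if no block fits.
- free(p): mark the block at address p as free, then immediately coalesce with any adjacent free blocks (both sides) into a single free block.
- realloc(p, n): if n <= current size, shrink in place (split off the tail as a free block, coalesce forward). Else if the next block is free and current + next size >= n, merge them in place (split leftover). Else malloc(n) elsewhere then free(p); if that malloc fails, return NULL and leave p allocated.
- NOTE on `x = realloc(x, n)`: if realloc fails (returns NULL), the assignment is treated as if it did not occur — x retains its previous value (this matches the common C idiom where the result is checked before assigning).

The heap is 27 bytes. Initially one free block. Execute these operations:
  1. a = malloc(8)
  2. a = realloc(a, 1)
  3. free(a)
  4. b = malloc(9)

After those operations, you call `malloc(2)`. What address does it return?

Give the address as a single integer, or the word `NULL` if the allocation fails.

Answer: 9

Derivation:
Op 1: a = malloc(8) -> a = 0; heap: [0-7 ALLOC][8-26 FREE]
Op 2: a = realloc(a, 1) -> a = 0; heap: [0-0 ALLOC][1-26 FREE]
Op 3: free(a) -> (freed a); heap: [0-26 FREE]
Op 4: b = malloc(9) -> b = 0; heap: [0-8 ALLOC][9-26 FREE]
malloc(2): first-fit scan over [0-8 ALLOC][9-26 FREE] -> 9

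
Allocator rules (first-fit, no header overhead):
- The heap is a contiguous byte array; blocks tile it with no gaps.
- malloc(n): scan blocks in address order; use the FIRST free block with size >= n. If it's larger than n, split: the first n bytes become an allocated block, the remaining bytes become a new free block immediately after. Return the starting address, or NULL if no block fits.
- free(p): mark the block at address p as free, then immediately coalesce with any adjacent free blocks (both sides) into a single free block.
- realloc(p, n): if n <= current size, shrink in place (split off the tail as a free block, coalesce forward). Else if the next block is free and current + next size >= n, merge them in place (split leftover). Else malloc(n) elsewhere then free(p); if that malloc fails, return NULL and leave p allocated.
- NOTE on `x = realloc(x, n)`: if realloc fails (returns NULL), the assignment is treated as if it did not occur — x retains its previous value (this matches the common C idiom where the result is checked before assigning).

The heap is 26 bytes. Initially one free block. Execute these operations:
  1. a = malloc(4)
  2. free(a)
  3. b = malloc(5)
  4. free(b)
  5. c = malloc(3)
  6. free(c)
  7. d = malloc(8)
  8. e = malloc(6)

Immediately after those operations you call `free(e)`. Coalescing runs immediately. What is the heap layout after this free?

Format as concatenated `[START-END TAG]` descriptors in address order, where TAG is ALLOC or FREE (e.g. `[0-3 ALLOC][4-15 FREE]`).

Answer: [0-7 ALLOC][8-25 FREE]

Derivation:
Op 1: a = malloc(4) -> a = 0; heap: [0-3 ALLOC][4-25 FREE]
Op 2: free(a) -> (freed a); heap: [0-25 FREE]
Op 3: b = malloc(5) -> b = 0; heap: [0-4 ALLOC][5-25 FREE]
Op 4: free(b) -> (freed b); heap: [0-25 FREE]
Op 5: c = malloc(3) -> c = 0; heap: [0-2 ALLOC][3-25 FREE]
Op 6: free(c) -> (freed c); heap: [0-25 FREE]
Op 7: d = malloc(8) -> d = 0; heap: [0-7 ALLOC][8-25 FREE]
Op 8: e = malloc(6) -> e = 8; heap: [0-7 ALLOC][8-13 ALLOC][14-25 FREE]
free(e): e = 8 -> block [8-13 ALLOC]; mark free, coalesce with adjacent free neighbors -> [0-7 ALLOC][8-25 FREE]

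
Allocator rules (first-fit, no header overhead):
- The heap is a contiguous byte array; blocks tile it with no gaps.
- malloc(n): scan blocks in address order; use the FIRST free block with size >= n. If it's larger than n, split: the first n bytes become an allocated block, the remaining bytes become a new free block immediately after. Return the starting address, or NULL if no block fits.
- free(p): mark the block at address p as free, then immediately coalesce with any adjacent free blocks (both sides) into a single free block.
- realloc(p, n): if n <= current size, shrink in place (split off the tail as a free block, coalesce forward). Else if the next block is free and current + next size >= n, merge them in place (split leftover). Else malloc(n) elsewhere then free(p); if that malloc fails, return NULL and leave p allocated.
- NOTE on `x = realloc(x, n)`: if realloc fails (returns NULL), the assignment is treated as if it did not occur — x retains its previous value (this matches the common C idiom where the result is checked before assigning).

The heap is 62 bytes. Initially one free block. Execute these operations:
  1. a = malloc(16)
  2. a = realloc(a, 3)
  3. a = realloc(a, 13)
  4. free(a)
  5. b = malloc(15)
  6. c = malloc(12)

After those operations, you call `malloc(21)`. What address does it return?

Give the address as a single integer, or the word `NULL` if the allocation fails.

Op 1: a = malloc(16) -> a = 0; heap: [0-15 ALLOC][16-61 FREE]
Op 2: a = realloc(a, 3) -> a = 0; heap: [0-2 ALLOC][3-61 FREE]
Op 3: a = realloc(a, 13) -> a = 0; heap: [0-12 ALLOC][13-61 FREE]
Op 4: free(a) -> (freed a); heap: [0-61 FREE]
Op 5: b = malloc(15) -> b = 0; heap: [0-14 ALLOC][15-61 FREE]
Op 6: c = malloc(12) -> c = 15; heap: [0-14 ALLOC][15-26 ALLOC][27-61 FREE]
malloc(21): first-fit scan over [0-14 ALLOC][15-26 ALLOC][27-61 FREE] -> 27

Answer: 27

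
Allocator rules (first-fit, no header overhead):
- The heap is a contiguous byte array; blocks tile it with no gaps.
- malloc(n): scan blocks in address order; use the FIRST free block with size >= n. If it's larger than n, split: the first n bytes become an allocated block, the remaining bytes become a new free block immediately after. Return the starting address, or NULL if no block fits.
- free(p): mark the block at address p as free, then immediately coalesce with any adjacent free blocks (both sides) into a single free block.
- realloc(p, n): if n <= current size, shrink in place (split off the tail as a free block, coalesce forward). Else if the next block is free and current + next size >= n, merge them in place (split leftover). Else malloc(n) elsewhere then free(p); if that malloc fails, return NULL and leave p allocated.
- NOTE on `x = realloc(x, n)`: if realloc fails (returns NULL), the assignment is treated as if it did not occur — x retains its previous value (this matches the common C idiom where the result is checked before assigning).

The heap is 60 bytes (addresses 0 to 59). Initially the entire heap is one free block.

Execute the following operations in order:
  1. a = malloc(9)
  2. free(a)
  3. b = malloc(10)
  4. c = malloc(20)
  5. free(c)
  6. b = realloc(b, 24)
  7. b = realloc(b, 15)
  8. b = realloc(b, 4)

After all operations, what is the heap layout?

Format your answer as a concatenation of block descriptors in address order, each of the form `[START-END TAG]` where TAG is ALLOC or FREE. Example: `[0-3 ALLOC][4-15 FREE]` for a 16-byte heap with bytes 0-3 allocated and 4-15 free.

Op 1: a = malloc(9) -> a = 0; heap: [0-8 ALLOC][9-59 FREE]
Op 2: free(a) -> (freed a); heap: [0-59 FREE]
Op 3: b = malloc(10) -> b = 0; heap: [0-9 ALLOC][10-59 FREE]
Op 4: c = malloc(20) -> c = 10; heap: [0-9 ALLOC][10-29 ALLOC][30-59 FREE]
Op 5: free(c) -> (freed c); heap: [0-9 ALLOC][10-59 FREE]
Op 6: b = realloc(b, 24) -> b = 0; heap: [0-23 ALLOC][24-59 FREE]
Op 7: b = realloc(b, 15) -> b = 0; heap: [0-14 ALLOC][15-59 FREE]
Op 8: b = realloc(b, 4) -> b = 0; heap: [0-3 ALLOC][4-59 FREE]

Answer: [0-3 ALLOC][4-59 FREE]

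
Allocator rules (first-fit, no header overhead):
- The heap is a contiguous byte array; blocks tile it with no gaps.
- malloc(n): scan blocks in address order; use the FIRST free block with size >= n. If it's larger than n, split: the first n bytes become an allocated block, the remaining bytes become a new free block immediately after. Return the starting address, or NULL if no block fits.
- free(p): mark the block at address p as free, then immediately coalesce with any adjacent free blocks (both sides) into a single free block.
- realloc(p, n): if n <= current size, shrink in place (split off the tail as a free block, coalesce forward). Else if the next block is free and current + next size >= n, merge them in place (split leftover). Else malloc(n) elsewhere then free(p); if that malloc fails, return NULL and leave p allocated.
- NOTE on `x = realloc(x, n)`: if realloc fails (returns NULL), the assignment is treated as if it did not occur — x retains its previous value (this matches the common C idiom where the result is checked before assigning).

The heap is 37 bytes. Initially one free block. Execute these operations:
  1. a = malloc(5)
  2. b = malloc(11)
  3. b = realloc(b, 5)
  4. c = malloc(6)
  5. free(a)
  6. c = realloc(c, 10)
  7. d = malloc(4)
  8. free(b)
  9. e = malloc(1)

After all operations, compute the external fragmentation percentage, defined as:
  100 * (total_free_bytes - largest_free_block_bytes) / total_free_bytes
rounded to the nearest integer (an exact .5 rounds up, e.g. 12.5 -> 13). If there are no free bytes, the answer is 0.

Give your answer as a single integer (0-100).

Answer: 23

Derivation:
Op 1: a = malloc(5) -> a = 0; heap: [0-4 ALLOC][5-36 FREE]
Op 2: b = malloc(11) -> b = 5; heap: [0-4 ALLOC][5-15 ALLOC][16-36 FREE]
Op 3: b = realloc(b, 5) -> b = 5; heap: [0-4 ALLOC][5-9 ALLOC][10-36 FREE]
Op 4: c = malloc(6) -> c = 10; heap: [0-4 ALLOC][5-9 ALLOC][10-15 ALLOC][16-36 FREE]
Op 5: free(a) -> (freed a); heap: [0-4 FREE][5-9 ALLOC][10-15 ALLOC][16-36 FREE]
Op 6: c = realloc(c, 10) -> c = 10; heap: [0-4 FREE][5-9 ALLOC][10-19 ALLOC][20-36 FREE]
Op 7: d = malloc(4) -> d = 0; heap: [0-3 ALLOC][4-4 FREE][5-9 ALLOC][10-19 ALLOC][20-36 FREE]
Op 8: free(b) -> (freed b); heap: [0-3 ALLOC][4-9 FREE][10-19 ALLOC][20-36 FREE]
Op 9: e = malloc(1) -> e = 4; heap: [0-3 ALLOC][4-4 ALLOC][5-9 FREE][10-19 ALLOC][20-36 FREE]
Free blocks: [5 17] total_free=22 largest=17 -> 100*(22-17)/22 = 500/22 ≈ 22.727 -> rounds to 23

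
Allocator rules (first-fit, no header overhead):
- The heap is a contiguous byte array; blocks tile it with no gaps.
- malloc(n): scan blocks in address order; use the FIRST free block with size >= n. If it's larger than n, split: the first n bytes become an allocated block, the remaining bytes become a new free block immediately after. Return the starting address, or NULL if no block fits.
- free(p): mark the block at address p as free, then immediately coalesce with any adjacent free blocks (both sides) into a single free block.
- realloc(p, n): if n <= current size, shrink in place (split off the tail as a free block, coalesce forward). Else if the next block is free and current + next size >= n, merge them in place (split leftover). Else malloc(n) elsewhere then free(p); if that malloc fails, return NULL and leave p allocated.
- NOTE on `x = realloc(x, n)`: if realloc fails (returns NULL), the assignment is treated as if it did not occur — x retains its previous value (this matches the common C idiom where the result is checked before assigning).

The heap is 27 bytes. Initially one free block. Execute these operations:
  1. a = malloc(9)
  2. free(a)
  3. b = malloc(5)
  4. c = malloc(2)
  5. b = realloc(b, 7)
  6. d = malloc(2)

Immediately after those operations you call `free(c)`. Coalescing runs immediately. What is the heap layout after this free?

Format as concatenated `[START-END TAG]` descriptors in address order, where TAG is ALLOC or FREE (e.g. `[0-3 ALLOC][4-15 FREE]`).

Answer: [0-1 ALLOC][2-6 FREE][7-13 ALLOC][14-26 FREE]

Derivation:
Op 1: a = malloc(9) -> a = 0; heap: [0-8 ALLOC][9-26 FREE]
Op 2: free(a) -> (freed a); heap: [0-26 FREE]
Op 3: b = malloc(5) -> b = 0; heap: [0-4 ALLOC][5-26 FREE]
Op 4: c = malloc(2) -> c = 5; heap: [0-4 ALLOC][5-6 ALLOC][7-26 FREE]
Op 5: b = realloc(b, 7) -> b = 7; heap: [0-4 FREE][5-6 ALLOC][7-13 ALLOC][14-26 FREE]
Op 6: d = malloc(2) -> d = 0; heap: [0-1 ALLOC][2-4 FREE][5-6 ALLOC][7-13 ALLOC][14-26 FREE]
free(c): c = 5 -> block [5-6 ALLOC]; mark free, coalesce with adjacent free neighbors -> [0-1 ALLOC][2-6 FREE][7-13 ALLOC][14-26 FREE]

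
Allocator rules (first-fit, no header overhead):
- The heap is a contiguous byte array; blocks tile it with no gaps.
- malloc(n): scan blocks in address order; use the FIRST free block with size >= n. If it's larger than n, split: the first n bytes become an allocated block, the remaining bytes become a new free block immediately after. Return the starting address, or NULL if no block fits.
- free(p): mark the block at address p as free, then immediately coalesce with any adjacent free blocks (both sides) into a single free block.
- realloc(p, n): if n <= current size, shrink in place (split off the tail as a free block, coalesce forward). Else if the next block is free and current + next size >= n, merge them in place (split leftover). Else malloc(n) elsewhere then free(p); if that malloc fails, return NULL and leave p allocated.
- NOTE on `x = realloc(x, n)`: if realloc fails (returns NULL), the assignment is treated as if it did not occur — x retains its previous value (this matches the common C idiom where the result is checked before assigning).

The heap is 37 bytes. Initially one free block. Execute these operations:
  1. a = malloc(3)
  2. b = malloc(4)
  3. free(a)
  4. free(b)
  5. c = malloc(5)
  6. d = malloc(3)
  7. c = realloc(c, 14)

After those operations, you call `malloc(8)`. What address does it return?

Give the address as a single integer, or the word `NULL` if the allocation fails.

Op 1: a = malloc(3) -> a = 0; heap: [0-2 ALLOC][3-36 FREE]
Op 2: b = malloc(4) -> b = 3; heap: [0-2 ALLOC][3-6 ALLOC][7-36 FREE]
Op 3: free(a) -> (freed a); heap: [0-2 FREE][3-6 ALLOC][7-36 FREE]
Op 4: free(b) -> (freed b); heap: [0-36 FREE]
Op 5: c = malloc(5) -> c = 0; heap: [0-4 ALLOC][5-36 FREE]
Op 6: d = malloc(3) -> d = 5; heap: [0-4 ALLOC][5-7 ALLOC][8-36 FREE]
Op 7: c = realloc(c, 14) -> c = 8; heap: [0-4 FREE][5-7 ALLOC][8-21 ALLOC][22-36 FREE]
malloc(8): first-fit scan over [0-4 FREE][5-7 ALLOC][8-21 ALLOC][22-36 FREE] -> 22

Answer: 22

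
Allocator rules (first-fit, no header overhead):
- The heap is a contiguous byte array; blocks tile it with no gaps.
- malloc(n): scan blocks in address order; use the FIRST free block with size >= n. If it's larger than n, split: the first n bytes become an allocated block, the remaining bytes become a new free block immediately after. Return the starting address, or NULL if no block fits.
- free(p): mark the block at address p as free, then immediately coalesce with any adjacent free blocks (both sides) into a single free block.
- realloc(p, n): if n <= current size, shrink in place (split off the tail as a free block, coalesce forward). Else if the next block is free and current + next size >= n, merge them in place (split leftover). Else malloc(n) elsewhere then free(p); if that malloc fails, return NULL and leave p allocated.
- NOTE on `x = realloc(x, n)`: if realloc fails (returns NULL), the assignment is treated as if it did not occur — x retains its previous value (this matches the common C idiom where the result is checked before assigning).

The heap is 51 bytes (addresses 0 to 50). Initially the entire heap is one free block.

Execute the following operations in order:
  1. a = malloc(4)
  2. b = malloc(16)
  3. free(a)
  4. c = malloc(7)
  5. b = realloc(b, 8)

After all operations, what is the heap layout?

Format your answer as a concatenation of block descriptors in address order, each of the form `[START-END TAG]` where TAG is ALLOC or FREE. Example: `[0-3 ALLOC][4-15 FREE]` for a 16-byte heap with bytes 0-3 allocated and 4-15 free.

Op 1: a = malloc(4) -> a = 0; heap: [0-3 ALLOC][4-50 FREE]
Op 2: b = malloc(16) -> b = 4; heap: [0-3 ALLOC][4-19 ALLOC][20-50 FREE]
Op 3: free(a) -> (freed a); heap: [0-3 FREE][4-19 ALLOC][20-50 FREE]
Op 4: c = malloc(7) -> c = 20; heap: [0-3 FREE][4-19 ALLOC][20-26 ALLOC][27-50 FREE]
Op 5: b = realloc(b, 8) -> b = 4; heap: [0-3 FREE][4-11 ALLOC][12-19 FREE][20-26 ALLOC][27-50 FREE]

Answer: [0-3 FREE][4-11 ALLOC][12-19 FREE][20-26 ALLOC][27-50 FREE]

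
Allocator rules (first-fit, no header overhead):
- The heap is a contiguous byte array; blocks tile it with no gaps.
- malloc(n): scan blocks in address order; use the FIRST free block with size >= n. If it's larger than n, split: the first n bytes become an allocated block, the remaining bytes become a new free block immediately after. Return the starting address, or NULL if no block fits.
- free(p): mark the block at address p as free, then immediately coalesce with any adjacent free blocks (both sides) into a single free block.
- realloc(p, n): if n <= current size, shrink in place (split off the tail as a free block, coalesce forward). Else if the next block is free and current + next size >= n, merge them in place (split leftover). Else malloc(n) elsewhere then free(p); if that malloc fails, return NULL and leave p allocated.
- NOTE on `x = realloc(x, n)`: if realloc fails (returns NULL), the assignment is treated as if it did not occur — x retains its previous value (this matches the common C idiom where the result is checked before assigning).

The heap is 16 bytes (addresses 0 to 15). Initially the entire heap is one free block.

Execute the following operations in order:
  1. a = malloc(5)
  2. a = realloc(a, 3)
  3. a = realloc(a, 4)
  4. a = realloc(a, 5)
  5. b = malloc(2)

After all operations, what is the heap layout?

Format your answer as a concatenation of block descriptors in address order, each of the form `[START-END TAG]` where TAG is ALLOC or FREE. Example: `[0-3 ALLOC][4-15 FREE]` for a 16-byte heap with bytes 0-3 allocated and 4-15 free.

Op 1: a = malloc(5) -> a = 0; heap: [0-4 ALLOC][5-15 FREE]
Op 2: a = realloc(a, 3) -> a = 0; heap: [0-2 ALLOC][3-15 FREE]
Op 3: a = realloc(a, 4) -> a = 0; heap: [0-3 ALLOC][4-15 FREE]
Op 4: a = realloc(a, 5) -> a = 0; heap: [0-4 ALLOC][5-15 FREE]
Op 5: b = malloc(2) -> b = 5; heap: [0-4 ALLOC][5-6 ALLOC][7-15 FREE]

Answer: [0-4 ALLOC][5-6 ALLOC][7-15 FREE]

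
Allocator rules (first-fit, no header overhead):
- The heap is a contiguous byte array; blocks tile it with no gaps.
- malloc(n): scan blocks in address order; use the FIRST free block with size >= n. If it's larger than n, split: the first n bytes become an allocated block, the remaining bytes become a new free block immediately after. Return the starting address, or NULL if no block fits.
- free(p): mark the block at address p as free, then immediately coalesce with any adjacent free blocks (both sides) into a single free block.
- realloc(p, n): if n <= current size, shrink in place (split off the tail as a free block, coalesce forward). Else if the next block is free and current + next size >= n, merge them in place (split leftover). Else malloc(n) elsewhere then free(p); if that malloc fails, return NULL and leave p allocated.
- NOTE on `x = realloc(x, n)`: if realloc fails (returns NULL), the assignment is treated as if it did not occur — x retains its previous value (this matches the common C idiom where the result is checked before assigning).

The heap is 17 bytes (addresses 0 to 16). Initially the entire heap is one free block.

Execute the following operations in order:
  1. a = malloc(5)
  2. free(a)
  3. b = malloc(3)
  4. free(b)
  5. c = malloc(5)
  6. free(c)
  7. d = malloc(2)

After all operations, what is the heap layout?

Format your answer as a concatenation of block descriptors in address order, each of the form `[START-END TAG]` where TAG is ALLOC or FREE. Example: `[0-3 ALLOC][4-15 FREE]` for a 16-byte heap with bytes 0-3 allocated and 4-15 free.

Op 1: a = malloc(5) -> a = 0; heap: [0-4 ALLOC][5-16 FREE]
Op 2: free(a) -> (freed a); heap: [0-16 FREE]
Op 3: b = malloc(3) -> b = 0; heap: [0-2 ALLOC][3-16 FREE]
Op 4: free(b) -> (freed b); heap: [0-16 FREE]
Op 5: c = malloc(5) -> c = 0; heap: [0-4 ALLOC][5-16 FREE]
Op 6: free(c) -> (freed c); heap: [0-16 FREE]
Op 7: d = malloc(2) -> d = 0; heap: [0-1 ALLOC][2-16 FREE]

Answer: [0-1 ALLOC][2-16 FREE]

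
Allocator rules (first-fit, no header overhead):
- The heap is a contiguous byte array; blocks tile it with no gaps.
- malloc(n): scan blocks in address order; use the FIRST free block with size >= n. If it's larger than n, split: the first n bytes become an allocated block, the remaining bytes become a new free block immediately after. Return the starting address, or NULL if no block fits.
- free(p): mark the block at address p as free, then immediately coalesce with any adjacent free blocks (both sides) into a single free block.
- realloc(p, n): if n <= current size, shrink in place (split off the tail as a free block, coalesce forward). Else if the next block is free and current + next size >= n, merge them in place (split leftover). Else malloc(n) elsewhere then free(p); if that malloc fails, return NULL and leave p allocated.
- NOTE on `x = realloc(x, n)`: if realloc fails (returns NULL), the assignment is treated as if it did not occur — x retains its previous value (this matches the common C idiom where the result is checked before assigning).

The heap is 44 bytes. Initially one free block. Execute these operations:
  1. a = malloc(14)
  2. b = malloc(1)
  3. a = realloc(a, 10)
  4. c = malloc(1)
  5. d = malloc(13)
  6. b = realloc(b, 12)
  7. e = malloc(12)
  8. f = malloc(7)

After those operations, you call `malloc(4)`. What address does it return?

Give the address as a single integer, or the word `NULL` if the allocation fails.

Op 1: a = malloc(14) -> a = 0; heap: [0-13 ALLOC][14-43 FREE]
Op 2: b = malloc(1) -> b = 14; heap: [0-13 ALLOC][14-14 ALLOC][15-43 FREE]
Op 3: a = realloc(a, 10) -> a = 0; heap: [0-9 ALLOC][10-13 FREE][14-14 ALLOC][15-43 FREE]
Op 4: c = malloc(1) -> c = 10; heap: [0-9 ALLOC][10-10 ALLOC][11-13 FREE][14-14 ALLOC][15-43 FREE]
Op 5: d = malloc(13) -> d = 15; heap: [0-9 ALLOC][10-10 ALLOC][11-13 FREE][14-14 ALLOC][15-27 ALLOC][28-43 FREE]
Op 6: b = realloc(b, 12) -> b = 28; heap: [0-9 ALLOC][10-10 ALLOC][11-14 FREE][15-27 ALLOC][28-39 ALLOC][40-43 FREE]
Op 7: e = malloc(12) -> e = NULL; heap: [0-9 ALLOC][10-10 ALLOC][11-14 FREE][15-27 ALLOC][28-39 ALLOC][40-43 FREE]
Op 8: f = malloc(7) -> f = NULL; heap: [0-9 ALLOC][10-10 ALLOC][11-14 FREE][15-27 ALLOC][28-39 ALLOC][40-43 FREE]
malloc(4): first-fit scan over [0-9 ALLOC][10-10 ALLOC][11-14 FREE][15-27 ALLOC][28-39 ALLOC][40-43 FREE] -> 11

Answer: 11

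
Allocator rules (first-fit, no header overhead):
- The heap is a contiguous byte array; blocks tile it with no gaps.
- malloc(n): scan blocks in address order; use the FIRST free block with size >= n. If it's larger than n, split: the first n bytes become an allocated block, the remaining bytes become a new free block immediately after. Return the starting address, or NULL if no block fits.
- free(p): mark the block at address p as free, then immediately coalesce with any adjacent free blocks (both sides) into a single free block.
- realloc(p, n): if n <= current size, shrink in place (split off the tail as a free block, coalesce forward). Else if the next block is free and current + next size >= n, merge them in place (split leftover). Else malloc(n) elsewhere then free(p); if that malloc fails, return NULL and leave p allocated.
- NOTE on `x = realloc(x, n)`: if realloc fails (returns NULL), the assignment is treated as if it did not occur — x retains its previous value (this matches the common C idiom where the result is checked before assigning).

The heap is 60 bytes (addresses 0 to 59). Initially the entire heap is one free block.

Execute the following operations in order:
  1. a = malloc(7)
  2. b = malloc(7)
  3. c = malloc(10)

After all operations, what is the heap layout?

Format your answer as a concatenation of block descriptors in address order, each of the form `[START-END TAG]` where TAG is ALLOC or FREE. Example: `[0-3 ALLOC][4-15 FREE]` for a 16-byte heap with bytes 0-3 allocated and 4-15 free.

Op 1: a = malloc(7) -> a = 0; heap: [0-6 ALLOC][7-59 FREE]
Op 2: b = malloc(7) -> b = 7; heap: [0-6 ALLOC][7-13 ALLOC][14-59 FREE]
Op 3: c = malloc(10) -> c = 14; heap: [0-6 ALLOC][7-13 ALLOC][14-23 ALLOC][24-59 FREE]

Answer: [0-6 ALLOC][7-13 ALLOC][14-23 ALLOC][24-59 FREE]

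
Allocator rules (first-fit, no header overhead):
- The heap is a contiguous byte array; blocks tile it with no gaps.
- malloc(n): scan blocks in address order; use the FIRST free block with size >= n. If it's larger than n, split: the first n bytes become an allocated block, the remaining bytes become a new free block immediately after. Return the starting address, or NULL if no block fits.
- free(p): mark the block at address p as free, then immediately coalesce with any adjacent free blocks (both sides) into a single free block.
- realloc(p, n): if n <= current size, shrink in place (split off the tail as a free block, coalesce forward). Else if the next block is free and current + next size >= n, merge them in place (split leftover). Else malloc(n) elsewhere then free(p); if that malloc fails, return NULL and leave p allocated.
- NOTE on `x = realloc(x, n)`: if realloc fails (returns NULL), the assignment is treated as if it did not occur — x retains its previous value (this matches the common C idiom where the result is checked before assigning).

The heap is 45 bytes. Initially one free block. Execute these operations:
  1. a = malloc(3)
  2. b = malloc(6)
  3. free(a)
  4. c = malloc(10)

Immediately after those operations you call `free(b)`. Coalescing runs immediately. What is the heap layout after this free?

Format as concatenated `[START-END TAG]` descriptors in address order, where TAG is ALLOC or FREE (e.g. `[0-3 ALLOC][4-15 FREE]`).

Answer: [0-8 FREE][9-18 ALLOC][19-44 FREE]

Derivation:
Op 1: a = malloc(3) -> a = 0; heap: [0-2 ALLOC][3-44 FREE]
Op 2: b = malloc(6) -> b = 3; heap: [0-2 ALLOC][3-8 ALLOC][9-44 FREE]
Op 3: free(a) -> (freed a); heap: [0-2 FREE][3-8 ALLOC][9-44 FREE]
Op 4: c = malloc(10) -> c = 9; heap: [0-2 FREE][3-8 ALLOC][9-18 ALLOC][19-44 FREE]
free(b): b = 3 -> block [3-8 ALLOC]; mark free, coalesce with adjacent free neighbors -> [0-8 FREE][9-18 ALLOC][19-44 FREE]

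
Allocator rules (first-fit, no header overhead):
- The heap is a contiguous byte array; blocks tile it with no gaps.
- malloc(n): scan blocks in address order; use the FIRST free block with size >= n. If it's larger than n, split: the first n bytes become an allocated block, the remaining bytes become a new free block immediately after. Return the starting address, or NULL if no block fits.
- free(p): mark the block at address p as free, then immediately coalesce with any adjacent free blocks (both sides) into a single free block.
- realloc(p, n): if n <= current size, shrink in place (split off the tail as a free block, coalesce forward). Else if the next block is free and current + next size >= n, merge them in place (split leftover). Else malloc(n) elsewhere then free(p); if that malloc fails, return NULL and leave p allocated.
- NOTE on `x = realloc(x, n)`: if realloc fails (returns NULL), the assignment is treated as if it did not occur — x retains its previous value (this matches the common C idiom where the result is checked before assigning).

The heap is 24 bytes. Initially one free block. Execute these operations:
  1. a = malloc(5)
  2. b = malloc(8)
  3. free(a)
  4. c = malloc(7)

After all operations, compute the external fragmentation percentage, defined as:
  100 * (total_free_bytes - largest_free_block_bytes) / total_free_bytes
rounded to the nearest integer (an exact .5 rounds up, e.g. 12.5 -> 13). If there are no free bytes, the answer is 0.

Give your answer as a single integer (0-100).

Op 1: a = malloc(5) -> a = 0; heap: [0-4 ALLOC][5-23 FREE]
Op 2: b = malloc(8) -> b = 5; heap: [0-4 ALLOC][5-12 ALLOC][13-23 FREE]
Op 3: free(a) -> (freed a); heap: [0-4 FREE][5-12 ALLOC][13-23 FREE]
Op 4: c = malloc(7) -> c = 13; heap: [0-4 FREE][5-12 ALLOC][13-19 ALLOC][20-23 FREE]
Free blocks: [5 4] total_free=9 largest=5 -> 100*(9-5)/9 = 400/9 ≈ 44.444 -> rounds to 44

Answer: 44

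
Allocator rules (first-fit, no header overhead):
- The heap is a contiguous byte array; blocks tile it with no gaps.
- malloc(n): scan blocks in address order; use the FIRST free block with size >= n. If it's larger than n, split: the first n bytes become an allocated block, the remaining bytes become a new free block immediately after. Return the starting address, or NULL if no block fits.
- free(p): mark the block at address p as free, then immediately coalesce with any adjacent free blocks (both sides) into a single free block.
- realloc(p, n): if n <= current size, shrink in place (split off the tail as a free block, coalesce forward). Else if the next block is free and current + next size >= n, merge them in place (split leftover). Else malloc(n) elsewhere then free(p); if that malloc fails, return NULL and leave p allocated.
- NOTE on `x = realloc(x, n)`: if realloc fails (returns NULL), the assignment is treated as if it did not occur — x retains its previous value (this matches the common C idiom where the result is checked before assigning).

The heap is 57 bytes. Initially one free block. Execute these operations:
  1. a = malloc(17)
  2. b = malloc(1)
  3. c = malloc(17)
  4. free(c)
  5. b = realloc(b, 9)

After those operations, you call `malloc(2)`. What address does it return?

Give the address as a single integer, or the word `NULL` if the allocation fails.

Answer: 26

Derivation:
Op 1: a = malloc(17) -> a = 0; heap: [0-16 ALLOC][17-56 FREE]
Op 2: b = malloc(1) -> b = 17; heap: [0-16 ALLOC][17-17 ALLOC][18-56 FREE]
Op 3: c = malloc(17) -> c = 18; heap: [0-16 ALLOC][17-17 ALLOC][18-34 ALLOC][35-56 FREE]
Op 4: free(c) -> (freed c); heap: [0-16 ALLOC][17-17 ALLOC][18-56 FREE]
Op 5: b = realloc(b, 9) -> b = 17; heap: [0-16 ALLOC][17-25 ALLOC][26-56 FREE]
malloc(2): first-fit scan over [0-16 ALLOC][17-25 ALLOC][26-56 FREE] -> 26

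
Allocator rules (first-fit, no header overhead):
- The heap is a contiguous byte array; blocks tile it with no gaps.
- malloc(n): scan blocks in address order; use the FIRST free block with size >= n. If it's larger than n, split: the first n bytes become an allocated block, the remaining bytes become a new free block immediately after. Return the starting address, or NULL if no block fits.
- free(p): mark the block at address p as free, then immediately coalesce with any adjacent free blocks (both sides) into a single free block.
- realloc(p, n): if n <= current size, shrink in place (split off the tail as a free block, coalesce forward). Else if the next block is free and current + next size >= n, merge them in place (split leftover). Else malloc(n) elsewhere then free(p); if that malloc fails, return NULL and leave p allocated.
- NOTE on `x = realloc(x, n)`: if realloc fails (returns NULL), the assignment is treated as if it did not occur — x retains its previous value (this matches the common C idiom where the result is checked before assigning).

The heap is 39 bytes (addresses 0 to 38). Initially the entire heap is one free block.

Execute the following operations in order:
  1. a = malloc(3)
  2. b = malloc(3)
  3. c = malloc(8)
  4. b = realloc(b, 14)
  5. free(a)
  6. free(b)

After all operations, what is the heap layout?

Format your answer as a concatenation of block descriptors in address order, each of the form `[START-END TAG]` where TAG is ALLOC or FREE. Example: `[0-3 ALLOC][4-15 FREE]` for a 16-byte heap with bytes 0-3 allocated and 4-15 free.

Op 1: a = malloc(3) -> a = 0; heap: [0-2 ALLOC][3-38 FREE]
Op 2: b = malloc(3) -> b = 3; heap: [0-2 ALLOC][3-5 ALLOC][6-38 FREE]
Op 3: c = malloc(8) -> c = 6; heap: [0-2 ALLOC][3-5 ALLOC][6-13 ALLOC][14-38 FREE]
Op 4: b = realloc(b, 14) -> b = 14; heap: [0-2 ALLOC][3-5 FREE][6-13 ALLOC][14-27 ALLOC][28-38 FREE]
Op 5: free(a) -> (freed a); heap: [0-5 FREE][6-13 ALLOC][14-27 ALLOC][28-38 FREE]
Op 6: free(b) -> (freed b); heap: [0-5 FREE][6-13 ALLOC][14-38 FREE]

Answer: [0-5 FREE][6-13 ALLOC][14-38 FREE]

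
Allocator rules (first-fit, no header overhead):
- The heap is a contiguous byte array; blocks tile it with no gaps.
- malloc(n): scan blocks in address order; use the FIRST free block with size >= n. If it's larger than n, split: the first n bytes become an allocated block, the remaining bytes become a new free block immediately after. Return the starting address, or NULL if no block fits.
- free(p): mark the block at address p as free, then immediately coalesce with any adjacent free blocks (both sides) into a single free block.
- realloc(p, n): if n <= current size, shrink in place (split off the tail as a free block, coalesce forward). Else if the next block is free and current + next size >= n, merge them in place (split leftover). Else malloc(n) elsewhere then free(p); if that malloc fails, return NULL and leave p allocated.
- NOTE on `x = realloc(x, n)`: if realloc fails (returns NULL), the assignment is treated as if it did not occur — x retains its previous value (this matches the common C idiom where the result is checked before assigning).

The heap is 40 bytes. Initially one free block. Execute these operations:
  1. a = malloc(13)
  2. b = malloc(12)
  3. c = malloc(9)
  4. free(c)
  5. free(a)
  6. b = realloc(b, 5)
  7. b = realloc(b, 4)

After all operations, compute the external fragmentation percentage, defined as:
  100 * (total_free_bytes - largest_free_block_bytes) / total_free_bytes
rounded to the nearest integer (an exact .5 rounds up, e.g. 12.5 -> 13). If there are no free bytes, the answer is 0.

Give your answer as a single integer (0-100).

Answer: 36

Derivation:
Op 1: a = malloc(13) -> a = 0; heap: [0-12 ALLOC][13-39 FREE]
Op 2: b = malloc(12) -> b = 13; heap: [0-12 ALLOC][13-24 ALLOC][25-39 FREE]
Op 3: c = malloc(9) -> c = 25; heap: [0-12 ALLOC][13-24 ALLOC][25-33 ALLOC][34-39 FREE]
Op 4: free(c) -> (freed c); heap: [0-12 ALLOC][13-24 ALLOC][25-39 FREE]
Op 5: free(a) -> (freed a); heap: [0-12 FREE][13-24 ALLOC][25-39 FREE]
Op 6: b = realloc(b, 5) -> b = 13; heap: [0-12 FREE][13-17 ALLOC][18-39 FREE]
Op 7: b = realloc(b, 4) -> b = 13; heap: [0-12 FREE][13-16 ALLOC][17-39 FREE]
Free blocks: [13 23] total_free=36 largest=23 -> 100*(36-23)/36 = 1300/36 ≈ 36.111 -> rounds to 36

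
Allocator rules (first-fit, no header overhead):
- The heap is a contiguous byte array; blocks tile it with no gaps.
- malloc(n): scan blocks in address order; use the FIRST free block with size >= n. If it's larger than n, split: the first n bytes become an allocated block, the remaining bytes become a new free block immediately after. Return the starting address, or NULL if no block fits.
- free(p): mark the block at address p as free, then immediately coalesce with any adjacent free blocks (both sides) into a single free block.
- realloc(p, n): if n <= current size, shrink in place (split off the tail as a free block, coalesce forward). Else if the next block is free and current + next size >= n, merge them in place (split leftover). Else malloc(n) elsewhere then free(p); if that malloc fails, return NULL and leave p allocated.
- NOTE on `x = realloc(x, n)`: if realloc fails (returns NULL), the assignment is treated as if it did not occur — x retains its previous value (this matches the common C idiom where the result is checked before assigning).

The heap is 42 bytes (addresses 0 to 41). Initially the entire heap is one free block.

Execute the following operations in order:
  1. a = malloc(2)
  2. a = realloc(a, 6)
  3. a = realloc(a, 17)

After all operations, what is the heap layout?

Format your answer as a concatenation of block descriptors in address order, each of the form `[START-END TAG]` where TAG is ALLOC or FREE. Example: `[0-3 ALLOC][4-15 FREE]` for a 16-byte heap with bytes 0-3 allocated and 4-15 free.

Op 1: a = malloc(2) -> a = 0; heap: [0-1 ALLOC][2-41 FREE]
Op 2: a = realloc(a, 6) -> a = 0; heap: [0-5 ALLOC][6-41 FREE]
Op 3: a = realloc(a, 17) -> a = 0; heap: [0-16 ALLOC][17-41 FREE]

Answer: [0-16 ALLOC][17-41 FREE]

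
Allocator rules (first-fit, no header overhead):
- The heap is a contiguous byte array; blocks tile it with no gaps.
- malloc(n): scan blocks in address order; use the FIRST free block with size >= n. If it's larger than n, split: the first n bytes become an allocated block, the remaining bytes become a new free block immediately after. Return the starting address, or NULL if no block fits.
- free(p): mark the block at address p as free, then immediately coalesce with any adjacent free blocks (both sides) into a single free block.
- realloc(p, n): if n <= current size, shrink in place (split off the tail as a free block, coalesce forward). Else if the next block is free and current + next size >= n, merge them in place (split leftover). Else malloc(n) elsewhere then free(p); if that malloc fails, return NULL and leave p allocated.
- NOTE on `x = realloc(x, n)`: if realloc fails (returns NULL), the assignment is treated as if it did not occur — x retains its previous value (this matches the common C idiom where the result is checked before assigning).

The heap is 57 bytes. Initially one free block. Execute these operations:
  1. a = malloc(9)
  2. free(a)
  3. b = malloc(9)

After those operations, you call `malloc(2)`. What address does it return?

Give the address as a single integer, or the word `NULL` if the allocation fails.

Answer: 9

Derivation:
Op 1: a = malloc(9) -> a = 0; heap: [0-8 ALLOC][9-56 FREE]
Op 2: free(a) -> (freed a); heap: [0-56 FREE]
Op 3: b = malloc(9) -> b = 0; heap: [0-8 ALLOC][9-56 FREE]
malloc(2): first-fit scan over [0-8 ALLOC][9-56 FREE] -> 9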